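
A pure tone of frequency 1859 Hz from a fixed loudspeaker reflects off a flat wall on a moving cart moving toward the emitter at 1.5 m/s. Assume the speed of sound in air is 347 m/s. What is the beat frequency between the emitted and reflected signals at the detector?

At the flat wall on a moving cart (a moving observer), f₁ = f₀ · (v + u)/v = 1859 × 348.5/347 ≈ 1867.04 Hz.
On reflection it acts as a source moving toward the stationary detector: f₂ = f₁ · v/(v − u) = 1867.04 × 347/345.5 ≈ 1875.14 Hz.
Equivalently f₂ = f₀ · (v + u)/(v − u).
Beat frequency: |f₂ − f₀| = 2u·f₀/(v − u) = 2 × 1.5 × 1859/345.5 ≈ 16.1 Hz.

16.1 Hz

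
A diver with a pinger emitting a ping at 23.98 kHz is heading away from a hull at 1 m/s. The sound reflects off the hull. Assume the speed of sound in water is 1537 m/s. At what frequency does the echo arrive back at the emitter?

23.9 kHz

The hull receives the sound from a moving source: f₁ = f₀ · v/(v + v_e) = 23.98 × 1537/1538 ≈ 24.0 kHz.
On the return leg the diver with a pinger is a moving observer: f₂ = f₁ · (v − v_e)/v = 24.0 × 1536/1537 ≈ 23.9 kHz.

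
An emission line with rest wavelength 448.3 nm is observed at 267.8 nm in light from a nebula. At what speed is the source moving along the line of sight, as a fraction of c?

0.474c

λ'/λ₀ = 0.5974 < 1 (blueshift), so the source is approaching.
λ'/λ₀ = √((1 − β)/(1 + β)) for an approaching source ⇒ β = (1 − r²)/(1 + r²) with r = λ'/λ₀.
β = (1 − 0.3568)/(1 + 0.3568) ≈ 0.474.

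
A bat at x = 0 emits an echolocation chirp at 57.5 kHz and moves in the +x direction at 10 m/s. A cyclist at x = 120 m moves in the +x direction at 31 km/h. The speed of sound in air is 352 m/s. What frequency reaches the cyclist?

31 km/h = 8.611 m/s.
The observer lies on the +x side, so the source is heading toward the observer and the observer is heading away from the source.
With source approaching and observer receding, f' = f · (v − v_o)/(v − v_s).
f' = 57.5 × (352 − 8.611)/(352 − 10) = 57.5 × 343.39/342 ≈ 57.7 kHz.

57.7 kHz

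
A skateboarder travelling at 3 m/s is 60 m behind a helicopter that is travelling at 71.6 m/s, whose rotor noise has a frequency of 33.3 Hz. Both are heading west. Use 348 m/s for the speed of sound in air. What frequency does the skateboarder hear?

The skateboarder is behind, so the helicopter is moving away from it while the skateboarder is moving toward the helicopter.
General Doppler shift: f' = f · (v + v_o)/(v + v_s).
f' = 33.3 × (348 + 3)/(348 + 71.6) = 33.3 × 351/419.6 ≈ 27.9 Hz.

27.9 Hz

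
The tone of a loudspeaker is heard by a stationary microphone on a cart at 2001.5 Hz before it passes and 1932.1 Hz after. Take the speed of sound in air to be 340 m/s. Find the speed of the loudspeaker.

6.0 m/s

f₁/f₂ = (v + v_s)/(v − v_s), so v_s = v · (f₁ − f₂)/(f₁ + f₂).
v_s = 340 × (2001.5 − 1932.1)/(2001.5 + 1932.1) = 340 × 69.4/3933.6 ≈ 6.0 m/s.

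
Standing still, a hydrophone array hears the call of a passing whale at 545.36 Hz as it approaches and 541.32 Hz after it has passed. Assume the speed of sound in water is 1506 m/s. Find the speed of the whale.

f₁/f₂ = (v + v_s)/(v − v_s), so v_s = v · (f₁ − f₂)/(f₁ + f₂).
v_s = 1506 × (545.36 − 541.32)/(545.36 + 541.32) = 1506 × 4.04/1086.68 ≈ 5.6 m/s.

5.6 m/s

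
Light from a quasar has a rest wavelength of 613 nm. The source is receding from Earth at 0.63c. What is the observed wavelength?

Relativistic Doppler for wavelength: λ' = λ₀ · √((1 + β)/(1 − β)).
λ' = 613 × √(1.6300/0.3700) = 613 × 2.09891 ≈ 1286.6 nm.

1286.6 nm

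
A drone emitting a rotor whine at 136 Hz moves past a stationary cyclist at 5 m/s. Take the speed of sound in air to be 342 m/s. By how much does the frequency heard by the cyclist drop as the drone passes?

3.98 Hz

Approaching: f₁ = f · v/(v − v_s) = 136 × 342/337 ≈ 138.02 Hz.
Receding: f₂ = f · v/(v + v_s) = 136 × 342/347 ≈ 134.04 Hz.
Drop: f₁ − f₂ = 2f·v·v_s/(v² − v_s²) = 2 × 136 × 342 × 5/(342² − 5²) ≈ 3.98 Hz.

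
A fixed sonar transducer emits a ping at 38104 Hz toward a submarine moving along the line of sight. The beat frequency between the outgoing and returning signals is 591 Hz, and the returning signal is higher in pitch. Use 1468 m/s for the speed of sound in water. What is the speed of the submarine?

Double Doppler shift off a moving reflector: f₂ = f₀ · (v + u)/(v − u) (u > 0 toward emitter).
Returning signal is higher, so f₂ = f₀ + Δf = 38104 + 591 = 38695 Hz.
Rearranging, u = v · (f₂ − f₀)/(f₂ + f₀) = 1468 × 591/76799 ≈ 11.3 m/s.
So the submarine is moving at 11.3 m/s toward the emitter.

11.3 m/s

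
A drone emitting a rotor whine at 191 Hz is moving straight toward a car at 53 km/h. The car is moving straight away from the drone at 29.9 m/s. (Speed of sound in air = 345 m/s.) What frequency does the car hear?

53 km/h = 14.72 m/s.
General Doppler shift: f' = f · (v − v_o)/(v − v_s).
f' = 191 × (345 − 29.9)/(345 − 14.72) = 191 × 315.1/330.28 ≈ 182 Hz.

182 Hz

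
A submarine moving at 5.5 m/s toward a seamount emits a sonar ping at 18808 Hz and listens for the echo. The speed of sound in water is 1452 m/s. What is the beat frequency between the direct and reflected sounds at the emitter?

143 Hz

The seamount receives the sound from a moving source: f₁ = f₀ · v/(v − v_e) = 18808 × 1452/1446.5 ≈ 18879.5 Hz.
On the return leg the submarine is a moving observer: f₂ = f₁ · (v + v_e)/v = 18879.5 × 1457.5/1452 ≈ 18951.0 Hz.
Equivalently f₂ = f₀ · (v + v_e)/(v − v_e).
Beat against the emitted tone: |f₂ − f₀| = 2v_e·f₀/(v − v_e) = 2 × 5.5 × 18808/1446.5 ≈ 143 Hz.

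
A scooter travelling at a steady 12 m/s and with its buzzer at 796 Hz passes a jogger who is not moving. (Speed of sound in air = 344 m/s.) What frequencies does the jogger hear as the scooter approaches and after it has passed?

825 Hz approaching; 769 Hz receding

Approaching: f₁ = f · v/(v − v_s) = 796 × 344/332 ≈ 825 Hz.
Receding: f₂ = f · v/(v + v_s) = 796 × 344/356 ≈ 769 Hz.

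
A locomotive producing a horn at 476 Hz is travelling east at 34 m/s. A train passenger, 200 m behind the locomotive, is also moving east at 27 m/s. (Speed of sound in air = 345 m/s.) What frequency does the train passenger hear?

The train passenger is behind, so the locomotive is moving away from it while the train passenger is moving toward the locomotive.
General Doppler shift: f' = f · (v + v_o)/(v + v_s).
f' = 476 × (345 + 27)/(345 + 34) = 476 × 372/379 ≈ 467 Hz.

467 Hz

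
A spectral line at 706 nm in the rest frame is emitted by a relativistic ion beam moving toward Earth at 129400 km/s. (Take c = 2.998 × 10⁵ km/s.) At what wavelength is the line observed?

444.8 nm

β = v/c = 129400/299800 = 0.4316.
Relativistic Doppler for wavelength: λ' = λ₀ · √((1 − β)/(1 + β)).
λ' = 706 × √(0.5684/1.4316) = 706 × 0.63009 ≈ 444.8 nm.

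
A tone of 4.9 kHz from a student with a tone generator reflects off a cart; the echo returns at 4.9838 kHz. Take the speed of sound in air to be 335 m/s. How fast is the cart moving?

Double Doppler shift off a moving reflector: f₂ = f₀ · (v + u)/(v − u) (u > 0 toward emitter).
Rearranging, u = v · (f₂ − f₀)/(f₂ + f₀) = 335 × 0.0838/9.8838 ≈ 2.84 m/s.
So the cart is moving at 2.84 m/s toward the emitter.

2.84 m/s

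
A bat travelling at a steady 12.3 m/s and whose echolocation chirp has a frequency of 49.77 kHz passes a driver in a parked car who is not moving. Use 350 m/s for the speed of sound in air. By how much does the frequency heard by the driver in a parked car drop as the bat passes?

3.50 kHz

Approaching: f₁ = f · v/(v − v_s) = 49.77 × 350/337.7 ≈ 51.58 kHz.
Receding: f₂ = f · v/(v + v_s) = 49.77 × 350/362.3 ≈ 48.08 kHz.
Drop: f₁ − f₂ = 2f·v·v_s/(v² − v_s²) = 2 × 49.77 × 350 × 12.3/(350² − 12.3²) ≈ 3.50 kHz.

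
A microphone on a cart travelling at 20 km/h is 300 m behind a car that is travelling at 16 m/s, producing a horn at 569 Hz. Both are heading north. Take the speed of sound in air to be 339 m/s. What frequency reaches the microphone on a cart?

552 Hz

20 km/h = 5.556 m/s.
The microphone on a cart is behind, so the car is moving away from it while the microphone on a cart is moving toward the car.
With source receding and observer approaching, f' = f · (v + v_o)/(v + v_s).
f' = 569 × (339 + 5.556)/(339 + 16) = 569 × 344.56/355 ≈ 552 Hz.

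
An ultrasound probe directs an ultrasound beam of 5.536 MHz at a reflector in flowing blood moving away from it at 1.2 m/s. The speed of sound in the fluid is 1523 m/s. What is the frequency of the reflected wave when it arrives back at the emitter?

5.527 MHz

At the reflector in flowing blood (a moving observer), f₁ = f₀ · (v − u)/v = 5.536 × 1521.8/1523 ≈ 5.532 MHz.
The reflection then acts as a moving source: f₂ = f₁ · v/(v + u) ≈ 5.527 MHz.
Equivalently f₂ = f₀ · (v − u)/(v + u).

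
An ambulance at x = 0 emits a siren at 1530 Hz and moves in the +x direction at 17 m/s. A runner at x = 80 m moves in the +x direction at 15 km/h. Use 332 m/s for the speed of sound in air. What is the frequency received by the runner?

1592 Hz

15 km/h = 4.167 m/s.
The observer lies on the +x side, so the source is heading toward the observer and the observer is heading away from the source.
With source approaching and observer receding, f' = f · (v − v_o)/(v − v_s).
f' = 1530 × (332 − 4.167)/(332 − 17) = 1530 × 327.83/315 ≈ 1592 Hz.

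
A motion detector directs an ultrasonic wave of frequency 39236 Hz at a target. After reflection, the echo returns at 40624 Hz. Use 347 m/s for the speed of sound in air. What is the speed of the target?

Double Doppler shift off a moving reflector: f₂ = f₀ · (v + u)/(v − u) (u > 0 toward emitter).
Rearranging, u = v · (f₂ − f₀)/(f₂ + f₀) = 347 × 1388/79860 ≈ 6.0 m/s.
So the target is moving at 6.0 m/s toward the emitter.

6.0 m/s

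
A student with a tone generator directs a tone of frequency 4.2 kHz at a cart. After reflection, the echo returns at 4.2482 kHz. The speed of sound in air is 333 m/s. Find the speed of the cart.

1.90 m/s

Double Doppler shift off a moving reflector: f₂ = f₀ · (v + u)/(v − u) (u > 0 toward emitter).
Rearranging, u = v · (f₂ − f₀)/(f₂ + f₀) = 333 × 0.0482/8.4482 ≈ 1.90 m/s.
So the cart is moving at 1.90 m/s toward the emitter.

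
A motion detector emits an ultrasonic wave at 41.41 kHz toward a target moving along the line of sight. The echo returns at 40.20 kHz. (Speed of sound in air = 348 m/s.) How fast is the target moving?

5.2 m/s

Double Doppler shift off a moving reflector: f₂ = f₀ · (v + u)/(v − u) (u > 0 toward emitter).
Rearranging, u = v · (f₂ − f₀)/(f₂ + f₀) = 348 × -1.21/81.61 ≈ -5.2 m/s.
So the target is moving at 5.2 m/s away from the emitter.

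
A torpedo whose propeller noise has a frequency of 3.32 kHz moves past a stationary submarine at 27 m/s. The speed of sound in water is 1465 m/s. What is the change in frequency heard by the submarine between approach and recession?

Approaching: f₁ = f · v/(v − v_s) = 3.32 × 1465/1438 ≈ 3.382 kHz.
Receding: f₂ = f · v/(v + v_s) = 3.32 × 1465/1492 ≈ 3.260 kHz.
Drop: f₁ − f₂ = 2f·v·v_s/(v² − v_s²) = 2 × 3.32 × 1465 × 27/(1465² − 27²) ≈ 0.122 kHz.

0.122 kHz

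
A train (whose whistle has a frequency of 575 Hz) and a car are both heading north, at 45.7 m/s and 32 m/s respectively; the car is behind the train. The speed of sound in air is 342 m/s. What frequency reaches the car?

The car is behind, so the train is moving away from it while the car is moving toward the train.
Both move, so f' = f · (v + v_o)/(v + v_s).
f' = 575 × (342 + 32)/(342 + 45.7) = 575 × 374/387.7 ≈ 555 Hz.

555 Hz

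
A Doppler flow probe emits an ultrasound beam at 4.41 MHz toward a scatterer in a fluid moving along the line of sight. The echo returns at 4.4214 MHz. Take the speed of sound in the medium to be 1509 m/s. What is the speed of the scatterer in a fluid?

Double Doppler shift off a moving reflector: f₂ = f₀ · (v + u)/(v − u) (u > 0 toward emitter).
Rearranging, u = v · (f₂ − f₀)/(f₂ + f₀) = 1509 × 0.0114/8.8314 ≈ 1.95 m/s.
So the scatterer in a fluid is moving at 1.95 m/s toward the emitter.

1.95 m/s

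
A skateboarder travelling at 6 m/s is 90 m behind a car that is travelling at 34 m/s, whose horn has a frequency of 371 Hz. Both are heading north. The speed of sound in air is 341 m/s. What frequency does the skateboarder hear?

The skateboarder is behind, so the car is moving away from it while the skateboarder is moving toward the car.
General Doppler shift: f' = f · (v + v_o)/(v + v_s).
f' = 371 × (341 + 6)/(341 + 34) = 371 × 347/375 ≈ 343 Hz.

343 Hz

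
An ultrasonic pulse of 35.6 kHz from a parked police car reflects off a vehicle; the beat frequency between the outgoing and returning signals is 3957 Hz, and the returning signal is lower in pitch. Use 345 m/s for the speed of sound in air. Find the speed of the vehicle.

20.3 m/s

Double Doppler shift off a moving reflector: f₂ = f₀ · (v + u)/(v − u) (u > 0 toward emitter).
Returning signal is lower, so f₂ = f₀ − Δf = 35600 − 3957 = 31643 Hz.
Rearranging, u = v · (f₂ − f₀)/(f₂ + f₀) = 345 × -3957/67243 ≈ -20.3 m/s.
So the vehicle is moving at 20.3 m/s away from the emitter.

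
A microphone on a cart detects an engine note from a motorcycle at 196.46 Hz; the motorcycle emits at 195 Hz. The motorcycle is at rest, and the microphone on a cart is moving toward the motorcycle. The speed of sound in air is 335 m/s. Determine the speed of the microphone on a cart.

2.51 m/s

f' = f · (v + v_o)/v ⇒ v_o = v · |f'/f − 1|.
v_o = 335 × |196.46/195 − 1| = 335 × 0.007487 ≈ 2.51 m/s.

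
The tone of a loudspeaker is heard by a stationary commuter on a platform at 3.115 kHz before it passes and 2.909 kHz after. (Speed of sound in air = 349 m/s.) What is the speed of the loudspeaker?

f₁/f₂ = (v + v_s)/(v − v_s), so v_s = v · (f₁ − f₂)/(f₁ + f₂).
v_s = 349 × (3.115 − 2.909)/(3.115 + 2.909) = 349 × 0.206/6.024 ≈ 11.9 m/s.

11.9 m/s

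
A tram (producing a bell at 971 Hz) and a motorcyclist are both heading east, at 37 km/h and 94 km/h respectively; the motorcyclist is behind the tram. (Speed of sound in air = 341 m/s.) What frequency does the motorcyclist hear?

37 km/h = 10.28 m/s; 94 km/h = 26.11 m/s.
The motorcyclist is behind, so the tram is moving away from it while the motorcyclist is moving toward the tram.
Both move, so f' = f · (v + v_o)/(v + v_s).
f' = 971 × (341 + 26.11)/(341 + 10.28) = 971 × 367.11/351.28 ≈ 1015 Hz.

1015 Hz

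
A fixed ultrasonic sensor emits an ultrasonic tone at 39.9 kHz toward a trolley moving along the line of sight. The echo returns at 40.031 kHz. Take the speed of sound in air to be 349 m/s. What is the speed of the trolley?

Double Doppler shift off a moving reflector: f₂ = f₀ · (v + u)/(v − u) (u > 0 toward emitter).
Rearranging, u = v · (f₂ − f₀)/(f₂ + f₀) = 349 × 0.131/79.931 ≈ 0.57 m/s.
So the trolley is moving at 0.57 m/s toward the emitter.

0.57 m/s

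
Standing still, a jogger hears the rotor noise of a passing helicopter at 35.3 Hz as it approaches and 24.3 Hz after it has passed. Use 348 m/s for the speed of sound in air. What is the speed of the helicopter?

64 m/s

f₁/f₂ = (v + v_s)/(v − v_s), so v_s = v · (f₁ − f₂)/(f₁ + f₂).
v_s = 348 × (35.3 − 24.3)/(35.3 + 24.3) = 348 × 11.0/59.6 ≈ 64 m/s.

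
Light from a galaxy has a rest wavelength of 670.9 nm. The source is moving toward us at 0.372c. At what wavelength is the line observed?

Relativistic Doppler for wavelength: λ' = λ₀ · √((1 − β)/(1 + β)).
λ' = 670.9 × √(0.6280/1.3720) = 670.9 × 0.67655 ≈ 453.9 nm.

453.9 nm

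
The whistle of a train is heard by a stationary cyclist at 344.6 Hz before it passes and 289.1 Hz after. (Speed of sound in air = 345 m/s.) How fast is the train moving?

30 m/s

f₁/f₂ = (v + v_s)/(v − v_s), so v_s = v · (f₁ − f₂)/(f₁ + f₂).
v_s = 345 × (344.6 − 289.1)/(344.6 + 289.1) = 345 × 55.5/633.7 ≈ 30 m/s.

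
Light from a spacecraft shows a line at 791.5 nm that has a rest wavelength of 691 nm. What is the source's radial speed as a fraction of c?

0.135c

λ'/λ₀ = 1.1454 > 1 (redshift), so the source is receding.
λ'/λ₀ = √((1 + β)/(1 − β)) for a receding source ⇒ β = (r² − 1)/(r² + 1) with r = λ'/λ₀.
β = (1.3120 − 1)/(1.3120 + 1) ≈ 0.135.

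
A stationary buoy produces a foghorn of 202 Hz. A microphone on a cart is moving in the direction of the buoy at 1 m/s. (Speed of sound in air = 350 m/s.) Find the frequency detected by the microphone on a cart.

203 Hz

Only the observer moves, toward the source, so f' = f · (v + v_o)/v.
f' = 202 × (350 + 1)/350 = 202 × 351/350 ≈ 203 Hz.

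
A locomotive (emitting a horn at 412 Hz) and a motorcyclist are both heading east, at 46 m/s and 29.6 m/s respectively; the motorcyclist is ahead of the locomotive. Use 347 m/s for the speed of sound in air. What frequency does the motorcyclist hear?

The motorcyclist is ahead, so the locomotive is moving toward it while the motorcyclist is moving away from the locomotive.
Both move, so f' = f · (v − v_o)/(v − v_s).
f' = 412 × (347 − 29.6)/(347 − 46) = 412 × 317.4/301 ≈ 434 Hz.

434 Hz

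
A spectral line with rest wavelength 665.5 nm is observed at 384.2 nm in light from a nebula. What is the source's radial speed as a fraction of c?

0.500

λ'/λ₀ = 0.5773 < 1 (blueshift), so the source is approaching.
λ'/λ₀ = √((1 − β)/(1 + β)) for an approaching source ⇒ β = (1 − r²)/(1 + r²) with r = λ'/λ₀.
β = (1 − 0.3333)/(1 + 0.3333) ≈ 0.500.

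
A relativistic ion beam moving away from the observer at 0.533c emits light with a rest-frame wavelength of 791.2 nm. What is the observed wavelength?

1433.5 nm

Relativistic Doppler for wavelength: λ' = λ₀ · √((1 + β)/(1 − β)).
λ' = 791.2 × √(1.5330/0.4670) = 791.2 × 1.81181 ≈ 1433.5 nm.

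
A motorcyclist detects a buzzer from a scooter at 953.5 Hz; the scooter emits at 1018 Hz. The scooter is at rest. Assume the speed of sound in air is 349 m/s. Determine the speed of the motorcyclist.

f' < f, so the motorcyclist is receding.
f' = f · (v − v_o)/v ⇒ v_o = v · |f'/f − 1|.
v_o = 349 × |953.5/1018 − 1| = 349 × 0.06336 ≈ 22.1 m/s.

22.1 m/s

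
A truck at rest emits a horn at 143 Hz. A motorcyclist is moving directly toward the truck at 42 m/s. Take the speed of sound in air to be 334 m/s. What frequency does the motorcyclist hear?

161 Hz

Moving observer, stationary source: f' = f · (v + v_o)/v.
f' = 143 × (334 + 42)/334 = 143 × 376/334 ≈ 161 Hz.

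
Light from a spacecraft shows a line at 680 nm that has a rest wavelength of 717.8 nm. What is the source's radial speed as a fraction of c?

λ'/λ₀ = 0.9473 < 1 (blueshift), so the source is approaching.
λ'/λ₀ = √((1 − β)/(1 + β)) for an approaching source ⇒ β = (1 − r²)/(1 + r²) with r = λ'/λ₀.
β = (1 − 0.8975)/(1 + 0.8975) ≈ 0.054.

0.054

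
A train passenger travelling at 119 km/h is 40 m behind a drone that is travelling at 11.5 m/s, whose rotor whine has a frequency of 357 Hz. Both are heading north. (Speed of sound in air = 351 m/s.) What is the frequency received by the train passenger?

378 Hz

119 km/h = 33.06 m/s.
The train passenger is behind, so the drone is moving away from it while the train passenger is moving toward the drone.
Both move, so f' = f · (v + v_o)/(v + v_s).
f' = 357 × (351 + 33.06)/(351 + 11.5) = 357 × 384.06/362.5 ≈ 378 Hz.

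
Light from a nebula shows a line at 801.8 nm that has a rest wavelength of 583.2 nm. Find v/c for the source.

0.308

λ'/λ₀ = 1.3748 > 1 (redshift), so the source is receding.
λ'/λ₀ = √((1 + β)/(1 − β)) for a receding source ⇒ β = (r² − 1)/(r² + 1) with r = λ'/λ₀.
β = (1.8902 − 1)/(1.8902 + 1) ≈ 0.308.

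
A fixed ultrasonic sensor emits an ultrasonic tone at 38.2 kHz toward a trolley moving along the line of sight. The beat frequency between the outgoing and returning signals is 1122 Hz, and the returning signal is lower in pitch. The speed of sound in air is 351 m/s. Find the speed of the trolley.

Double Doppler shift off a moving reflector: f₂ = f₀ · (v + u)/(v − u) (u > 0 toward emitter).
Returning signal is lower, so f₂ = f₀ − Δf = 38200 − 1122 = 37078 Hz.
Rearranging, u = v · (f₂ − f₀)/(f₂ + f₀) = 351 × -1122/75278 ≈ -5.2 m/s.
So the trolley is moving at 5.2 m/s away from the emitter.

5.2 m/s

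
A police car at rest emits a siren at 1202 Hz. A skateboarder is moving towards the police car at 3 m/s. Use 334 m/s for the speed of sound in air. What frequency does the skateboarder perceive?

Moving observer, stationary source: f' = f · (v + v_o)/v.
f' = 1202 × (334 + 3)/334 = 1202 × 337/334 ≈ 1213 Hz.

1213 Hz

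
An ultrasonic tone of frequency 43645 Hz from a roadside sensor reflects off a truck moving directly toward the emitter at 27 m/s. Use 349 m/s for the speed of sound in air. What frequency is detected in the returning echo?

50964 Hz

At the truck (a moving observer), f₁ = f₀ · (v + u)/v = 43645 × 376/349 ≈ 47022 Hz.
On reflection it acts as a source moving toward the stationary detector: f₂ = f₁ · v/(v − u) = 47022 × 349/322 ≈ 50964 Hz.
Equivalently f₂ = f₀ · (v + u)/(v − u).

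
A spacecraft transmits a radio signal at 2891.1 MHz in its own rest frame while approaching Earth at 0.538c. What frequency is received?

Relativistic Doppler for frequency: f' = f₀ · √((1 + β)/(1 − β)).
f' = 2891.1 × √(1.5380/0.4620) = 2891.1 × 1.82456 ≈ 5275.0 MHz.

5275.0 MHz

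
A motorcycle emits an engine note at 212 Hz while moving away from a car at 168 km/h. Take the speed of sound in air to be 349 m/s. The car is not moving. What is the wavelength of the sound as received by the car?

1.87 m

168 km/h = 46.67 m/s.
Moving source, stationary observer: f' = f · v/(v + v_s) since the source is receding.
f' = 212 × 349/(349 + 46.67) ≈ 187 Hz.
λ' = v/f' = 349/186.996 ≈ 1.87 m.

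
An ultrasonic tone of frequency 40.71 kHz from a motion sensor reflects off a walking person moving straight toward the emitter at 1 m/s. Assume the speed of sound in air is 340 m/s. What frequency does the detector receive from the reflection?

41.0 kHz

The walking person first receives the wave as a moving observer: f₁ = f₀ · (v + u)/v = 40.71 × (340 + 1)/340 ≈ 40.8 kHz.
On reflection it acts as a source moving toward the stationary detector: f₂ = f₁ · v/(v − u) = 40.8 × 340/339 ≈ 41.0 kHz.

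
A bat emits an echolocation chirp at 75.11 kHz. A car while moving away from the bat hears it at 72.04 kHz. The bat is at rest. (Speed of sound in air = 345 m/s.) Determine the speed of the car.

14.1 m/s

f' = f · (v − v_o)/v ⇒ v_o = v · |f'/f − 1|.
v_o = 345 × |72.04/75.11 − 1| = 345 × 0.04087 ≈ 14.1 m/s.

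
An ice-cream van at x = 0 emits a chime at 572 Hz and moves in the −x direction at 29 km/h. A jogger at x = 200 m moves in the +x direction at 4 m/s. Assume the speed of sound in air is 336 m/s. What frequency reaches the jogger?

29 km/h = 8.056 m/s.
The observer lies on the +x side, so the source is heading away from the observer and the observer is heading away from the source.
With source receding and observer receding, f' = f · (v − v_o)/(v + v_s).
f' = 572 × (336 − 4)/(336 + 8.056) = 572 × 332/344.06 ≈ 552 Hz.

552 Hz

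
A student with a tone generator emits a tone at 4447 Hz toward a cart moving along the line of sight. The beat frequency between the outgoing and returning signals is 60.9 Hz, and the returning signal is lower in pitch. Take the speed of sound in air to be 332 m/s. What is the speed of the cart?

2.29 m/s

Double Doppler shift off a moving reflector: f₂ = f₀ · (v + u)/(v − u) (u > 0 toward emitter).
Returning signal is lower, so f₂ = f₀ − Δf = 4447 − 60.9 = 4386.1 Hz.
Rearranging, u = v · (f₂ − f₀)/(f₂ + f₀) = 332 × -60.9/8833.1 ≈ -2.29 m/s.
So the cart is moving at 2.29 m/s away from the emitter.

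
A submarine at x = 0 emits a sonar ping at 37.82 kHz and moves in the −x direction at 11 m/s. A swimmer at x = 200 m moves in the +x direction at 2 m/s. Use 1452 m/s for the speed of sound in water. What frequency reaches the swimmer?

The observer lies on the +x side, so the source is heading away from the observer and the observer is heading away from the source.
With source receding and observer receding, f' = f · (v − v_o)/(v + v_s).
f' = 37.82 × (1452 − 2)/(1452 + 11) = 37.82 × 1450/1463 ≈ 37.5 kHz.

37.5 kHz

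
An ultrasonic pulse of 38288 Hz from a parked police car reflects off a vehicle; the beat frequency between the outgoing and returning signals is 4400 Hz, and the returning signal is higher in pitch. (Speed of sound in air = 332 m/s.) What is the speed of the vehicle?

Double Doppler shift off a moving reflector: f₂ = f₀ · (v + u)/(v − u) (u > 0 toward emitter).
Returning signal is higher, so f₂ = f₀ + Δf = 38288 + 4400 = 42688 Hz.
Rearranging, u = v · (f₂ − f₀)/(f₂ + f₀) = 332 × 4400/80976 ≈ 18.0 m/s.
So the vehicle is moving at 18.0 m/s toward the emitter.

18.0 m/s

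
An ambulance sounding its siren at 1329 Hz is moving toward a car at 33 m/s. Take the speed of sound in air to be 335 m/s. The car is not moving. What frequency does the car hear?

1474 Hz

With the source moving toward a stationary observer, f' = f · v/(v − v_s).
f' = 1329 × 335/(335 − 33) = 1329 × 335/302 ≈ 1474 Hz.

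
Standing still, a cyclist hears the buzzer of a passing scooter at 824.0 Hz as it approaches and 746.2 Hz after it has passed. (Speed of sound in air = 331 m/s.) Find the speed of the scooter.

16.4 m/s

f₁/f₂ = (v + v_s)/(v − v_s), so v_s = v · (f₁ − f₂)/(f₁ + f₂).
v_s = 331 × (824.0 − 746.2)/(824.0 + 746.2) = 331 × 77.8/1570.2 ≈ 16.4 m/s.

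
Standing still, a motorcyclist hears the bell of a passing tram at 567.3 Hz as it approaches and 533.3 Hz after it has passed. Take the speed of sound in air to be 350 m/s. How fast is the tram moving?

f₁/f₂ = (v + v_s)/(v − v_s), so v_s = v · (f₁ − f₂)/(f₁ + f₂).
v_s = 350 × (567.3 − 533.3)/(567.3 + 533.3) = 350 × 34.0/1100.6 ≈ 10.8 m/s.

10.8 m/s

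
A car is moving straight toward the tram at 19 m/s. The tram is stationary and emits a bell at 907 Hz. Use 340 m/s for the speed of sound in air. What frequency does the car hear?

958 Hz

Only the observer moves, toward the source, so f' = f · (v + v_o)/v.
f' = 907 × (340 + 19)/340 = 907 × 359/340 ≈ 958 Hz.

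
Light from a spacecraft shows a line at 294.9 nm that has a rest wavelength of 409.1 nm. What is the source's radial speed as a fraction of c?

0.316c

λ'/λ₀ = 0.7209 < 1 (blueshift), so the source is approaching.
λ'/λ₀ = √((1 − β)/(1 + β)) for an approaching source ⇒ β = (1 − r²)/(1 + r²) with r = λ'/λ₀.
β = (1 − 0.5196)/(1 + 0.5196) ≈ 0.316.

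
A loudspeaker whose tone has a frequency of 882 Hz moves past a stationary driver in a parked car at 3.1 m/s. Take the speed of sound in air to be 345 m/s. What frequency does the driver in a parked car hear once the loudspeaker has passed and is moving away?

Receding: f₂ = f · v/(v + v_s) = 882 × 345/348.1 ≈ 874 Hz.

874 Hz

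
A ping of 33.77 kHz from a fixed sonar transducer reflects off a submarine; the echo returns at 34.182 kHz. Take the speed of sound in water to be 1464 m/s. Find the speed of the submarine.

8.9 m/s

Double Doppler shift off a moving reflector: f₂ = f₀ · (v + u)/(v − u) (u > 0 toward emitter).
Rearranging, u = v · (f₂ − f₀)/(f₂ + f₀) = 1464 × 0.412/67.952 ≈ 8.9 m/s.
So the submarine is moving at 8.9 m/s toward the emitter.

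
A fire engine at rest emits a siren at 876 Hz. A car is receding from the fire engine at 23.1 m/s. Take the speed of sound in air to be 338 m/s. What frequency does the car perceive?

816 Hz

Only the observer moves, away from the source, so f' = f · (v − v_o)/v.
f' = 876 × (338 − 23.1)/338 = 876 × 314.9/338 ≈ 816 Hz.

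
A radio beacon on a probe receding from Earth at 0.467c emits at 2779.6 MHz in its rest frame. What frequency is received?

1675.4 MHz

Relativistic Doppler for frequency: f' = f₀ · √((1 − β)/(1 + β)).
f' = 2779.6 × √(0.5330/1.4670) = 2779.6 × 0.60277 ≈ 1675.4 MHz.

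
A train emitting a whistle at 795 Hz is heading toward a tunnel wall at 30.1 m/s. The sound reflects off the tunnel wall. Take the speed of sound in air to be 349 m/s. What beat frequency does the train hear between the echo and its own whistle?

The tunnel wall receives the sound from a moving source: f₁ = f₀ · v/(v − v_e) = 795 × 349/318.9 ≈ 870.0 Hz.
On the return leg the train is a moving observer: f₂ = f₁ · (v + v_e)/v = 870.0 × 379.1/349 ≈ 945.1 Hz.
Beat against the emitted tone: |f₂ − f₀| = 2v_e·f₀/(v − v_e) = 2 × 30.1 × 795/318.9 ≈ 150 Hz.

150 Hz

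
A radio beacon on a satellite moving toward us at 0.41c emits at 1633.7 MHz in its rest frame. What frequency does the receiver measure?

2525.5 MHz

Relativistic Doppler for frequency: f' = f₀ · √((1 + β)/(1 − β)).
f' = 1633.7 × √(1.4100/0.5900) = 1633.7 × 1.54591 ≈ 2525.5 MHz.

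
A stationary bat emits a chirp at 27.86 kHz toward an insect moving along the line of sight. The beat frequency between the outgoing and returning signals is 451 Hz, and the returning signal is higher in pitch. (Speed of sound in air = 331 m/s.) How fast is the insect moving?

2.66 m/s

Double Doppler shift off a moving reflector: f₂ = f₀ · (v + u)/(v − u) (u > 0 toward emitter).
Returning signal is higher, so f₂ = f₀ + Δf = 27860 + 451 = 28311 Hz.
Rearranging, u = v · (f₂ − f₀)/(f₂ + f₀) = 331 × 451/56171 ≈ 2.66 m/s.
So the insect is moving at 2.66 m/s toward the emitter.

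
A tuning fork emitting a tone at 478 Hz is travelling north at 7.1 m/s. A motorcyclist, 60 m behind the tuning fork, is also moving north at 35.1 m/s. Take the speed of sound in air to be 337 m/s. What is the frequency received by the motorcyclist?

The motorcyclist is behind, so the tuning fork is moving away from it while the motorcyclist is moving toward the tuning fork.
Both move, so f' = f · (v + v_o)/(v + v_s).
f' = 478 × (337 + 35.1)/(337 + 7.1) = 478 × 372.1/344.1 ≈ 517 Hz.

517 Hz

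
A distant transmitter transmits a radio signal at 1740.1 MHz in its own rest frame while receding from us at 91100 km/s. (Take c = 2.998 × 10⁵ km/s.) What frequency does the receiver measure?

β = v/c = 91100/299800 = 0.3039.
Relativistic Doppler for frequency: f' = f₀ · √((1 − β)/(1 + β)).
f' = 1740.1 × √(0.6961/1.3039) = 1740.1 × 0.73068 ≈ 1271.5 MHz.

1271.5 MHz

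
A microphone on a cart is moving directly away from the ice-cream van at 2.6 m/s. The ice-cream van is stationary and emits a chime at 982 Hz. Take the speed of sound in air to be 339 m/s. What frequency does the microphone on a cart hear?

974 Hz

Only the observer moves, away from the source, so f' = f · (v − v_o)/v.
f' = 982 × (339 − 2.6)/339 = 982 × 336.4/339 ≈ 974 Hz.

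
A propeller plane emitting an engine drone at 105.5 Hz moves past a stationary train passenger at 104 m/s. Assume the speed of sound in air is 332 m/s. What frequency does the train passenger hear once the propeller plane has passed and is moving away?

Receding: f₂ = f · v/(v + v_s) = 105.5 × 332/436 ≈ 80 Hz.

80 Hz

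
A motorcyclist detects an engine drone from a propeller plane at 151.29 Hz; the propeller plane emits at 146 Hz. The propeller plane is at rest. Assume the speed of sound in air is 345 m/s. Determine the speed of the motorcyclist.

12.5 m/s

f' > f, so the motorcyclist is approaching.
f' = f · (v + v_o)/v ⇒ v_o = v · |f'/f − 1|.
v_o = 345 × |151.29/146 − 1| = 345 × 0.03623 ≈ 12.5 m/s.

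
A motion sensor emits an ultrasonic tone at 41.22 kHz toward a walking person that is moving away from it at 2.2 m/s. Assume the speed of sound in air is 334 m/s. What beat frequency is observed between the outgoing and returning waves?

At the walking person (a moving observer), f₁ = f₀ · (v − u)/v = 41.22 × 331.8/334 ≈ 40.948 kHz.
On reflection it acts as a source moving away from the stationary detector: f₂ = f₁ · v/(v + u) = 40.948 × 334/336.2 ≈ 40.681 kHz.
Beat frequency (with f₀ = 41220 Hz): |f₂ − f₀| = 2u·f₀/(v + u) = 2 × 2.2 × 41220/336.2 ≈ 539 Hz.

539 Hz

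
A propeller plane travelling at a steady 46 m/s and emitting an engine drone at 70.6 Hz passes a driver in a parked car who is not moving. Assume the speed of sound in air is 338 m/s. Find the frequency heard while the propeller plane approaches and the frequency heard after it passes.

82 Hz approaching; 62 Hz receding

Approaching: f₁ = f · v/(v − v_s) = 70.6 × 338/292 ≈ 82 Hz.
Receding: f₂ = f · v/(v + v_s) = 70.6 × 338/384 ≈ 62 Hz.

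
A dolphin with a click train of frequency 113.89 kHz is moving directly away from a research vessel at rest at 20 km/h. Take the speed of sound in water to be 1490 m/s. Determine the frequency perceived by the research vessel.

113.5 kHz

20 km/h = 5.556 m/s.
Moving source, stationary observer: f' = f · v/(v + v_s) since the source is receding.
f' = 113.89 × 1490/(1490 + 5.556) = 113.89 × 1490/1496 ≈ 113.5 kHz.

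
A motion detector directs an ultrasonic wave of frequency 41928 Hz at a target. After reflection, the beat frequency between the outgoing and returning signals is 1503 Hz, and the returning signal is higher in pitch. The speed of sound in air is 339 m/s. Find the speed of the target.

6.0 m/s

Double Doppler shift off a moving reflector: f₂ = f₀ · (v + u)/(v − u) (u > 0 toward emitter).
Returning signal is higher, so f₂ = f₀ + Δf = 41928 + 1503 = 43431 Hz.
Rearranging, u = v · (f₂ − f₀)/(f₂ + f₀) = 339 × 1503/85359 ≈ 6.0 m/s.
So the target is moving at 6.0 m/s toward the emitter.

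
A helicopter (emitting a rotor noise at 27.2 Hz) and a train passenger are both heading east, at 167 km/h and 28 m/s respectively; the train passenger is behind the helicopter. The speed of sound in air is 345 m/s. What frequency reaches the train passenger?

25.9 Hz

167 km/h = 46.39 m/s.
The train passenger is behind, so the helicopter is moving away from it while the train passenger is moving toward the helicopter.
General Doppler shift: f' = f · (v + v_o)/(v + v_s).
f' = 27.2 × (345 + 28)/(345 + 46.39) = 27.2 × 373/391.39 ≈ 25.9 Hz.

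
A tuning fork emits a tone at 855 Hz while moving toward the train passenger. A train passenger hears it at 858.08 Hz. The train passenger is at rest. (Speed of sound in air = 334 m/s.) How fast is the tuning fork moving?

f' = f · v/(v − v_s) ⇒ v_s = v · |1 − f/f'|.
v_s = 334 × |1 − 855/858.08| = 334 × 0.003589 ≈ 1.20 m/s.

1.20 m/s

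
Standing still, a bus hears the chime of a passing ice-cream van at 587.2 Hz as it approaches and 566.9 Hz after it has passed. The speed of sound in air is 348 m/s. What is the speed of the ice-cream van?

f₁/f₂ = (v + v_s)/(v − v_s), so v_s = v · (f₁ − f₂)/(f₁ + f₂).
v_s = 348 × (587.2 − 566.9)/(587.2 + 566.9) = 348 × 20.3/1154.1 ≈ 6.1 m/s.

6.1 m/s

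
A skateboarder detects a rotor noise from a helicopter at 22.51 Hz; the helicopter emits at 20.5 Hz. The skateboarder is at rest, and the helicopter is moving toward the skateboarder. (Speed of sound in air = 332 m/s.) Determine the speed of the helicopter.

30 m/s

f' = f · v/(v − v_s) ⇒ v_s = v · |1 − f/f'|.
v_s = 332 × |1 − 20.5/22.51| = 332 × 0.08929 ≈ 30 m/s.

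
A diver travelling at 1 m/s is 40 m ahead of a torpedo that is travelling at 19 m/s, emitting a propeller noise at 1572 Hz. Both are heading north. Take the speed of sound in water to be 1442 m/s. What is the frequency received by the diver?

The diver is ahead, so the torpedo is moving toward it while the diver is moving away from the torpedo.
General Doppler shift: f' = f · (v − v_o)/(v − v_s).
f' = 1572 × (1442 − 1)/(1442 − 19) = 1572 × 1441/1423 ≈ 1592 Hz.

1592 Hz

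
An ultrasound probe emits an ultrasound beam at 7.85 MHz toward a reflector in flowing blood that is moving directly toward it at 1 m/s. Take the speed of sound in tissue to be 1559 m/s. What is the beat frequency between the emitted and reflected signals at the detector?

10077 Hz

The reflector in flowing blood first receives the wave as a moving observer: f₁ = f₀ · (v + u)/v = 7.85 × (1559 + 1)/1559 ≈ 7.85504 MHz.
On reflection it acts as a source moving toward the stationary detector: f₂ = f₁ · v/(v − u) = 7.85504 × 1559/1558 ≈ 7.86008 MHz.
Equivalently f₂ = f₀ · (v + u)/(v − u).
Beat frequency (with f₀ = 7850000 Hz): |f₂ − f₀| = 2u·f₀/(v − u) = 2 × 1 × 7850000/1558 ≈ 10077 Hz.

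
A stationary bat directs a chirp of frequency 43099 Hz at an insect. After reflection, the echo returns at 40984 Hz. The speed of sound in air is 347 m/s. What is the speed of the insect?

8.7 m/s

Double Doppler shift off a moving reflector: f₂ = f₀ · (v + u)/(v − u) (u > 0 toward emitter).
Rearranging, u = v · (f₂ − f₀)/(f₂ + f₀) = 347 × -2115/84083 ≈ -8.7 m/s.
So the insect is moving at 8.7 m/s away from the emitter.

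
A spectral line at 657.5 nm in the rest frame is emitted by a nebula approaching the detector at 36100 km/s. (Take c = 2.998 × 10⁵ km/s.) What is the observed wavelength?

582.6 nm

β = v/c = 36100/299800 = 0.1204.
Relativistic Doppler for wavelength: λ' = λ₀ · √((1 − β)/(1 + β)).
λ' = 657.5 × √(0.8796/1.1204) = 657.5 × 0.88603 ≈ 582.6 nm.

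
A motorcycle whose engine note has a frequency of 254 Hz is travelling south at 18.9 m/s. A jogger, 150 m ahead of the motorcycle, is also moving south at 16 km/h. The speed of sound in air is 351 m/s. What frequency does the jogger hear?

16 km/h = 4.444 m/s.
The jogger is ahead, so the motorcycle is moving toward it while the jogger is moving away from the motorcycle.
General Doppler shift: f' = f · (v − v_o)/(v − v_s).
f' = 254 × (351 − 4.444)/(351 − 18.9) = 254 × 346.56/332.1 ≈ 265 Hz.

265 Hz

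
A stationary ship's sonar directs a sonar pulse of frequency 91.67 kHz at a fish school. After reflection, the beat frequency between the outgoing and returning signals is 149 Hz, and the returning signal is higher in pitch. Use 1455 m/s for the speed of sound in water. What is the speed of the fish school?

1.18 m/s

Double Doppler shift off a moving reflector: f₂ = f₀ · (v + u)/(v − u) (u > 0 toward emitter).
Returning signal is higher, so f₂ = f₀ + Δf = 91670 + 149 = 91819 Hz.
Rearranging, u = v · (f₂ − f₀)/(f₂ + f₀) = 1455 × 149/183489 ≈ 1.18 m/s.
So the fish school is moving at 1.18 m/s toward the emitter.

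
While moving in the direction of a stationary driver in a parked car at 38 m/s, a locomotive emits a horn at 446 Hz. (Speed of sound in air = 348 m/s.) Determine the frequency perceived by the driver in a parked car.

Only the source moves, toward the listener, so f' = f · v/(v − v_s).
f' = 446 × 348/(348 − 38) = 446 × 348/310 ≈ 501 Hz.

501 Hz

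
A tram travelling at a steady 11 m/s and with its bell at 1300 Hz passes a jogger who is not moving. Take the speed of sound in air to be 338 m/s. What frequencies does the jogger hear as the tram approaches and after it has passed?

1344 Hz approaching; 1259 Hz receding

Approaching: f₁ = f · v/(v − v_s) = 1300 × 338/327 ≈ 1344 Hz.
Receding: f₂ = f · v/(v + v_s) = 1300 × 338/349 ≈ 1259 Hz.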